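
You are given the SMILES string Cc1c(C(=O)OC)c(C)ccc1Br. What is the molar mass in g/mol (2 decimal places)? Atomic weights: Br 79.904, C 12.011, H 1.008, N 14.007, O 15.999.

First, the molecular formula is C10H11BrO2 (counting implicit H from valence).
  Br: 1 × 79.904 = 79.904
  C: 10 × 12.011 = 120.110
  H: 11 × 1.008 = 11.088
  O: 2 × 15.999 = 31.998
Sum: 1×79.904 + 10×12.011 + 11×1.008 + 2×15.999 = 243.100 → 243.10 g/mol.

243.10 g/mol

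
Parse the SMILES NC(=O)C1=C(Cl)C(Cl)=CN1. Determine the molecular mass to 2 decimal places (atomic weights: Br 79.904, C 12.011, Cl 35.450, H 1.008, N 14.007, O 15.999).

First, the molecular formula is C5H4Cl2N2O (counting implicit H from valence).
  C: 5 × 12.011 = 60.055
  Cl: 2 × 35.450 = 70.900
  H: 4 × 1.008 = 4.032
  N: 2 × 14.007 = 28.014
  O: 1 × 15.999 = 15.999
Sum: 5×12.011 + 2×35.450 + 4×1.008 + 2×14.007 + 1×15.999 = 179.000 → 179.00 g/mol.

179.00 g/mol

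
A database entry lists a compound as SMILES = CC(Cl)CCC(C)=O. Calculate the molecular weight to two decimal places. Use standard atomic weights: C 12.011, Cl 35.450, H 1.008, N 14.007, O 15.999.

134.60 g/mol

First, the molecular formula is C6H11ClO (counting implicit H from valence).
  C: 6 × 12.011 = 72.066
  Cl: 1 × 35.450 = 35.450
  H: 11 × 1.008 = 11.088
  O: 1 × 15.999 = 15.999
Sum: 6×12.011 + 1×35.450 + 11×1.008 + 1×15.999 = 134.603 → 134.60 g/mol.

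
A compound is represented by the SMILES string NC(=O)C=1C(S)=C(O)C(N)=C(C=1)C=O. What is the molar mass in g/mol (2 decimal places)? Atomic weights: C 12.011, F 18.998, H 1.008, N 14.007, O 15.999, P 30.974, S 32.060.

212.22 g/mol

First, the molecular formula is C8H8N2O3S (counting implicit H from valence).
  C: 8 × 12.011 = 96.088
  H: 8 × 1.008 = 8.064
  N: 2 × 14.007 = 28.014
  O: 3 × 15.999 = 47.997
  S: 1 × 32.060 = 32.060
Sum: 8×12.011 + 8×1.008 + 2×14.007 + 3×15.999 + 1×32.060 = 212.223 → 212.22 g/mol.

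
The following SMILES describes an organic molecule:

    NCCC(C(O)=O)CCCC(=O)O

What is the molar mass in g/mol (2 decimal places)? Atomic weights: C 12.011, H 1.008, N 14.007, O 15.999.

189.21 g/mol

First, the molecular formula is C8H15NO4 (counting implicit H from valence).
  C: 8 × 12.011 = 96.088
  H: 15 × 1.008 = 15.120
  N: 1 × 14.007 = 14.007
  O: 4 × 15.999 = 63.996
Sum: 8×12.011 + 15×1.008 + 1×14.007 + 4×15.999 = 189.211 → 189.21 g/mol.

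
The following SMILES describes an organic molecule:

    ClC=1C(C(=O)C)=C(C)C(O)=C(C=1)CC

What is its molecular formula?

Walk through each heavy atom and fill implicit hydrogens from standard valence (C 4, N 3, O 2, S 2, halogen 1):
  atom 1: Cl (halogen, monovalent) → 0 H
  atom 2: C, bond orders sum to 4 (valence 4) → 0 H
  atom 3: C, bond orders sum to 4 (valence 4) → 0 H
  atom 4: C, bond orders sum to 4 (valence 4) → 0 H
  atom 5: O, bond orders sum to 2 (valence 2) → 0 H
  atom 6: C, bond orders sum to 1 (valence 4) → 3 H
  atom 7: C, bond orders sum to 4 (valence 4) → 0 H
  atom 8: C, bond orders sum to 1 (valence 4) → 3 H
  atom 9: C, bond orders sum to 4 (valence 4) → 0 H
  atom 10: O, bond orders sum to 1 (valence 2) → 1 H
  atom 11: C, bond orders sum to 4 (valence 4) → 0 H
  atom 12: C, bond orders sum to 3 (valence 4) → 1 H
  atom 13: C, bond orders sum to 2 (valence 4) → 2 H
  atom 14: C, bond orders sum to 1 (valence 4) → 3 H
Totals → C:11, H:13, Cl:1, O:2.

C11H13ClO2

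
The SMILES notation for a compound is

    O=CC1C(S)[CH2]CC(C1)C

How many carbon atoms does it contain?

Count every carbon token in the SMILES (each C, including those in ring-closure positions and inside branches).
Carbon count: 8.

8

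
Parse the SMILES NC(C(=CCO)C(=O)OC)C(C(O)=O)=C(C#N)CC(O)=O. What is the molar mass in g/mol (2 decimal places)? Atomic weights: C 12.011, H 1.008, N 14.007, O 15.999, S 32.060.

First, the molecular formula is C12H14N2O7 (counting implicit H from valence).
  C: 12 × 12.011 = 144.132
  H: 14 × 1.008 = 14.112
  N: 2 × 14.007 = 28.014
  O: 7 × 15.999 = 111.993
Sum: 12×12.011 + 14×1.008 + 2×14.007 + 7×15.999 = 298.251 → 298.25 g/mol.

298.25 g/mol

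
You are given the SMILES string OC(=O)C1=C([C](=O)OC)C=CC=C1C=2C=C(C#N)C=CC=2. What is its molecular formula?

C16H11NO4

Walk through each heavy atom and fill implicit hydrogens from standard valence (C 4, N 3, O 2, S 2, halogen 1):
  atom 1: O, bond orders sum to 1 (valence 2) → 1 H
  atom 2: C, bond orders sum to 4 (valence 4) → 0 H
  atom 3: O, bond orders sum to 2 (valence 2) → 0 H
  atom 4: C, bond orders sum to 4 (valence 4) → 0 H
  atom 5: C, bond orders sum to 4 (valence 4) → 0 H
  atom 6: C with explicit H count 0
  atom 7: O, bond orders sum to 2 (valence 2) → 0 H
  atom 8: O, bond orders sum to 2 (valence 2) → 0 H
  atom 9: C, bond orders sum to 1 (valence 4) → 3 H
  atom 10: C, bond orders sum to 3 (valence 4) → 1 H
  atom 11: C, bond orders sum to 3 (valence 4) → 1 H
  atom 12: C, bond orders sum to 3 (valence 4) → 1 H
  atom 13: C, bond orders sum to 4 (valence 4) → 0 H
  atom 14: C, bond orders sum to 4 (valence 4) → 0 H
  atom 15: C, bond orders sum to 3 (valence 4) → 1 H
  atom 16: C, bond orders sum to 4 (valence 4) → 0 H
  atom 17: C, bond orders sum to 4 (valence 4) → 0 H
  atom 18: N, bond orders sum to 3 (valence 3) → 0 H
  atom 19: C, bond orders sum to 3 (valence 4) → 1 H
  atom 20: C, bond orders sum to 3 (valence 4) → 1 H
  atom 21: C, bond orders sum to 3 (valence 4) → 1 H
Totals → C:16, H:11, N:1, O:4.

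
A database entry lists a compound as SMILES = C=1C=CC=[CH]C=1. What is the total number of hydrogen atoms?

Walk through each heavy atom and fill implicit hydrogens from standard valence (C 4, N 3, O 2, S 2, halogen 1):
  atom 1: C, bond orders sum to 3 (valence 4) → 1 H
  atom 2: C, bond orders sum to 3 (valence 4) → 1 H
  atom 3: C, bond orders sum to 3 (valence 4) → 1 H
  atom 4: C, bond orders sum to 3 (valence 4) → 1 H
  atom 5: C with explicit H count 1
  atom 6: C, bond orders sum to 3 (valence 4) → 1 H
Total hydrogens: 6.

6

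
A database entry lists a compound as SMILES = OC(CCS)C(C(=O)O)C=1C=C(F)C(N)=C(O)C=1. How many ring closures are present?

In SMILES, each pair of matching ring-closure digits denotes one ring-closing bond; the number of such bonds equals the number of independent rings.
Ring-closure bonds here: 1.

1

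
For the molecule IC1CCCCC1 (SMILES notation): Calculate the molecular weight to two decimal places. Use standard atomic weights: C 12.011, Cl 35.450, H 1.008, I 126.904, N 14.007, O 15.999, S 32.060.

210.06 g/mol

First, the molecular formula is C6H11I (counting implicit H from valence).
  C: 6 × 12.011 = 72.066
  H: 11 × 1.008 = 11.088
  I: 1 × 126.904 = 126.904
Sum: 6×12.011 + 11×1.008 + 1×126.904 = 210.058 → 210.06 g/mol.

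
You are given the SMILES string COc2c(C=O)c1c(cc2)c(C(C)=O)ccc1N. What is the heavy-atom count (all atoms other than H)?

Every atom symbol written in the SMILES (organic subset) is one heavy atom; implicit H are not written.
Heavy atoms by element → C:14, N:1, O:3.
Total: 18.

18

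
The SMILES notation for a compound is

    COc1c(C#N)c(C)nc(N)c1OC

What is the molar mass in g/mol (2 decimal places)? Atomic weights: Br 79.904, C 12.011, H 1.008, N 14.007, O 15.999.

193.21 g/mol

First, the molecular formula is C9H11N3O2 (counting implicit H from valence).
  C: 9 × 12.011 = 108.099
  H: 11 × 1.008 = 11.088
  N: 3 × 14.007 = 42.021
  O: 2 × 15.999 = 31.998
Sum: 9×12.011 + 11×1.008 + 3×14.007 + 2×15.999 = 193.206 → 193.21 g/mol.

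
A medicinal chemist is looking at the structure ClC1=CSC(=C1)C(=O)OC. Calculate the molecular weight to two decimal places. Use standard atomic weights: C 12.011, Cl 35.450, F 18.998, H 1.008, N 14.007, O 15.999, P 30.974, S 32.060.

First, the molecular formula is C6H5ClO2S (counting implicit H from valence).
  C: 6 × 12.011 = 72.066
  Cl: 1 × 35.450 = 35.450
  H: 5 × 1.008 = 5.040
  O: 2 × 15.999 = 31.998
  S: 1 × 32.060 = 32.060
Sum: 6×12.011 + 1×35.450 + 5×1.008 + 2×15.999 + 1×32.060 = 176.614 → 176.61 g/mol.

176.61 g/mol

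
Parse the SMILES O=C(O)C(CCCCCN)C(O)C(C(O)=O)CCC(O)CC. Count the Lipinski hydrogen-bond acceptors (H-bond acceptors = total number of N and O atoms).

N atoms: 1; O atoms: 6.
Lipinski HBA = 1 + 6 = 7.

7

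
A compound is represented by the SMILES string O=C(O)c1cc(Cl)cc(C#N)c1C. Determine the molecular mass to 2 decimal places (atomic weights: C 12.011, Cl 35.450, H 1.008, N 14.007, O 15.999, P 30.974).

First, the molecular formula is C9H6ClNO2 (counting implicit H from valence).
  C: 9 × 12.011 = 108.099
  Cl: 1 × 35.450 = 35.450
  H: 6 × 1.008 = 6.048
  N: 1 × 14.007 = 14.007
  O: 2 × 15.999 = 31.998
Sum: 9×12.011 + 1×35.450 + 6×1.008 + 1×14.007 + 2×15.999 = 195.602 → 195.60 g/mol.

195.60 g/mol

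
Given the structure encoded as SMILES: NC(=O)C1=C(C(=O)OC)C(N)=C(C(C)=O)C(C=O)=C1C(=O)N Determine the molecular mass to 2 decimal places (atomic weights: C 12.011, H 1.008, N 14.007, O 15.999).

307.26 g/mol

First, the molecular formula is C13H13N3O6 (counting implicit H from valence).
  C: 13 × 12.011 = 156.143
  H: 13 × 1.008 = 13.104
  N: 3 × 14.007 = 42.021
  O: 6 × 15.999 = 95.994
Sum: 13×12.011 + 13×1.008 + 3×14.007 + 6×15.999 = 307.262 → 307.26 g/mol.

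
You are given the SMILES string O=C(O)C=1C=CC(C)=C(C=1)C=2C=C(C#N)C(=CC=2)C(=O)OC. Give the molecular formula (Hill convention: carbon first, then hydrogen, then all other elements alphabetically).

Walk through each heavy atom and fill implicit hydrogens from standard valence (C 4, N 3, O 2, S 2, halogen 1):
  atom 1: O, bond orders sum to 2 (valence 2) → 0 H
  atom 2: C, bond orders sum to 4 (valence 4) → 0 H
  atom 3: O, bond orders sum to 1 (valence 2) → 1 H
  atom 4: C, bond orders sum to 4 (valence 4) → 0 H
  atom 5: C, bond orders sum to 3 (valence 4) → 1 H
  atom 6: C, bond orders sum to 3 (valence 4) → 1 H
  atom 7: C, bond orders sum to 4 (valence 4) → 0 H
  atom 8: C, bond orders sum to 1 (valence 4) → 3 H
  atom 9: C, bond orders sum to 4 (valence 4) → 0 H
  atom 10: C, bond orders sum to 3 (valence 4) → 1 H
  atom 11: C, bond orders sum to 4 (valence 4) → 0 H
  atom 12: C, bond orders sum to 3 (valence 4) → 1 H
  atom 13: C, bond orders sum to 4 (valence 4) → 0 H
  atom 14: C, bond orders sum to 4 (valence 4) → 0 H
  atom 15: N, bond orders sum to 3 (valence 3) → 0 H
  atom 16: C, bond orders sum to 4 (valence 4) → 0 H
  atom 17: C, bond orders sum to 3 (valence 4) → 1 H
  atom 18: C, bond orders sum to 3 (valence 4) → 1 H
  atom 19: C, bond orders sum to 4 (valence 4) → 0 H
  atom 20: O, bond orders sum to 2 (valence 2) → 0 H
  atom 21: O, bond orders sum to 2 (valence 2) → 0 H
  atom 22: C, bond orders sum to 1 (valence 4) → 3 H
Totals → C:17, H:13, N:1, O:4.
In Hill order: C17H13NO4.

C17H13NO4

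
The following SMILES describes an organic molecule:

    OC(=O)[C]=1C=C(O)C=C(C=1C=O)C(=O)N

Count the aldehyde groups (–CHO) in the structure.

The aldehyde motif appears at heavy-atom position 11 in the SMILES.
Other groups present: 1 amide, 1 carboxylic acid, 1 hydroxyl.
Aldehyde count: 1.

1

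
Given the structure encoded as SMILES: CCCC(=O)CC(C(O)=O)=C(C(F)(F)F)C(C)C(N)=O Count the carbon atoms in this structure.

Count every carbon token in the SMILES (each C, including those in ring-closure positions and inside branches).
Carbon count: 12.

12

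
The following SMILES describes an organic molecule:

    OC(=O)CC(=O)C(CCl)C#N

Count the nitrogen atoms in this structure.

Scan the SMILES for N atoms (remember two-letter symbols like Cl and Br are single atoms).
Nitrogen count: 1.

1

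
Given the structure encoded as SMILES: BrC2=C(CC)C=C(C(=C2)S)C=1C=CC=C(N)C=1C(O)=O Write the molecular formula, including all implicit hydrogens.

Walk through each heavy atom and fill implicit hydrogens from standard valence (C 4, N 3, O 2, S 2, halogen 1):
  atom 1: Br (halogen, monovalent) → 0 H
  atom 2: C, bond orders sum to 4 (valence 4) → 0 H
  atom 3: C, bond orders sum to 4 (valence 4) → 0 H
  atom 4: C, bond orders sum to 2 (valence 4) → 2 H
  atom 5: C, bond orders sum to 1 (valence 4) → 3 H
  atom 6: C, bond orders sum to 3 (valence 4) → 1 H
  atom 7: C, bond orders sum to 4 (valence 4) → 0 H
  atom 8: C, bond orders sum to 4 (valence 4) → 0 H
  atom 9: C, bond orders sum to 3 (valence 4) → 1 H
  atom 10: S, bond orders sum to 1 (valence 2) → 1 H
  atom 11: C, bond orders sum to 4 (valence 4) → 0 H
  atom 12: C, bond orders sum to 3 (valence 4) → 1 H
  atom 13: C, bond orders sum to 3 (valence 4) → 1 H
  atom 14: C, bond orders sum to 3 (valence 4) → 1 H
  atom 15: C, bond orders sum to 4 (valence 4) → 0 H
  atom 16: N, bond orders sum to 1 (valence 3) → 2 H
  atom 17: C, bond orders sum to 4 (valence 4) → 0 H
  atom 18: C, bond orders sum to 4 (valence 4) → 0 H
  atom 19: O, bond orders sum to 1 (valence 2) → 1 H
  atom 20: O, bond orders sum to 2 (valence 2) → 0 H
Totals → C:15, H:14, Br:1, N:1, O:2, S:1.
In Hill order: C15H14BrNO2S.

C15H14BrNO2S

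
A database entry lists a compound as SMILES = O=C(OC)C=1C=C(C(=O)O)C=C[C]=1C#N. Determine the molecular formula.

C10H7NO4

Walk through each heavy atom and fill implicit hydrogens from standard valence (C 4, N 3, O 2, S 2, halogen 1):
  atom 1: O, bond orders sum to 2 (valence 2) → 0 H
  atom 2: C, bond orders sum to 4 (valence 4) → 0 H
  atom 3: O, bond orders sum to 2 (valence 2) → 0 H
  atom 4: C, bond orders sum to 1 (valence 4) → 3 H
  atom 5: C, bond orders sum to 4 (valence 4) → 0 H
  atom 6: C, bond orders sum to 3 (valence 4) → 1 H
  atom 7: C, bond orders sum to 4 (valence 4) → 0 H
  atom 8: C, bond orders sum to 4 (valence 4) → 0 H
  atom 9: O, bond orders sum to 2 (valence 2) → 0 H
  atom 10: O, bond orders sum to 1 (valence 2) → 1 H
  atom 11: C, bond orders sum to 3 (valence 4) → 1 H
  atom 12: C, bond orders sum to 3 (valence 4) → 1 H
  atom 13: C with explicit H count 0
  atom 14: C, bond orders sum to 4 (valence 4) → 0 H
  atom 15: N, bond orders sum to 3 (valence 3) → 0 H
Totals → C:10, H:7, N:1, O:4.
In Hill order: C10H7NO4.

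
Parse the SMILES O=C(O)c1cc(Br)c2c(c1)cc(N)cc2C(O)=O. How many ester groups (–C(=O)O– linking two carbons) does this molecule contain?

Scan the SMILES for the ester motif — none present.
Groups that are present: 2 carboxylic acid, 1 primary amine.

0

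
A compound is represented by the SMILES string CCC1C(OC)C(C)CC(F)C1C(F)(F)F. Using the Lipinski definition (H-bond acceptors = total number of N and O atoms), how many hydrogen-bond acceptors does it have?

1

N atoms: 0; O atoms: 1.
Lipinski HBA = 0 + 1 = 1.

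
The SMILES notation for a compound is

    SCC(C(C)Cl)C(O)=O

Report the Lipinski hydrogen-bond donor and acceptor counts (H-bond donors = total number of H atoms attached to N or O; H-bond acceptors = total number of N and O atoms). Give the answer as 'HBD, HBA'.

1, 2

Donors: find every N or O and count the H atoms it carries.
  atom 8 (O): bond orders sum to 1 → 1 H
  atom 9 (O): bond orders sum to 2 → 0 H
Lipinski HBD = 1.
Acceptors: N atoms = 0, O atoms = 2 → HBA = 2.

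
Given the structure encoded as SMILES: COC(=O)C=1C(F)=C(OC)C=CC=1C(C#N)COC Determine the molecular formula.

C13H14FNO4

Walk through each heavy atom and fill implicit hydrogens from standard valence (C 4, N 3, O 2, S 2, halogen 1):
  atom 1: C, bond orders sum to 1 (valence 4) → 3 H
  atom 2: O, bond orders sum to 2 (valence 2) → 0 H
  atom 3: C, bond orders sum to 4 (valence 4) → 0 H
  atom 4: O, bond orders sum to 2 (valence 2) → 0 H
  atom 5: C, bond orders sum to 4 (valence 4) → 0 H
  atom 6: C, bond orders sum to 4 (valence 4) → 0 H
  atom 7: F (halogen, monovalent) → 0 H
  atom 8: C, bond orders sum to 4 (valence 4) → 0 H
  atom 9: O, bond orders sum to 2 (valence 2) → 0 H
  atom 10: C, bond orders sum to 1 (valence 4) → 3 H
  atom 11: C, bond orders sum to 3 (valence 4) → 1 H
  atom 12: C, bond orders sum to 3 (valence 4) → 1 H
  atom 13: C, bond orders sum to 4 (valence 4) → 0 H
  atom 14: C, bond orders sum to 3 (valence 4) → 1 H
  atom 15: C, bond orders sum to 4 (valence 4) → 0 H
  atom 16: N, bond orders sum to 3 (valence 3) → 0 H
  atom 17: C, bond orders sum to 2 (valence 4) → 2 H
  atom 18: O, bond orders sum to 2 (valence 2) → 0 H
  atom 19: C, bond orders sum to 1 (valence 4) → 3 H
Totals → C:13, H:14, F:1, N:1, O:4.
In Hill order: C13H14FNO4.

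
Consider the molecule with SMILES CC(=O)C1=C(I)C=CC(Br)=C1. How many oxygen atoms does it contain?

1

Scan the SMILES for O atoms (remember two-letter symbols like Cl and Br are single atoms).
Oxygen count: 1.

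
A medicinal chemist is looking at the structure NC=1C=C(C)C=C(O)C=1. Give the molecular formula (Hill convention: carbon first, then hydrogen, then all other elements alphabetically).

C7H9NO

Walk through each heavy atom and fill implicit hydrogens from standard valence (C 4, N 3, O 2, S 2, halogen 1):
  atom 1: N, bond orders sum to 1 (valence 3) → 2 H
  atom 2: C, bond orders sum to 4 (valence 4) → 0 H
  atom 3: C, bond orders sum to 3 (valence 4) → 1 H
  atom 4: C, bond orders sum to 4 (valence 4) → 0 H
  atom 5: C, bond orders sum to 1 (valence 4) → 3 H
  atom 6: C, bond orders sum to 3 (valence 4) → 1 H
  atom 7: C, bond orders sum to 4 (valence 4) → 0 H
  atom 8: O, bond orders sum to 1 (valence 2) → 1 H
  atom 9: C, bond orders sum to 3 (valence 4) → 1 H
Totals → C:7, H:9, N:1, O:1.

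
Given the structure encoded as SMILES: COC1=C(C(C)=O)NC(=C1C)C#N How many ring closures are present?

In SMILES, each pair of matching ring-closure digits denotes one ring-closing bond; the number of such bonds equals the number of independent rings.
Ring-closure bonds here: 1.

1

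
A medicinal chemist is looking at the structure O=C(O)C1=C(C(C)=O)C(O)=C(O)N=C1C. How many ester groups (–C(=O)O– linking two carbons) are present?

0

Scan the SMILES for the ester motif — none present.
Groups that are present: 1 carboxylic acid, 2 hydroxyl, 1 ketone.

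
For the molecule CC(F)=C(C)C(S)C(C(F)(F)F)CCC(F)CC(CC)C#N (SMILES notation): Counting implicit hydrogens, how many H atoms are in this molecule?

22

Walk through each heavy atom and fill implicit hydrogens from standard valence (C 4, N 3, O 2, S 2, halogen 1):
  atom 1: C, bond orders sum to 1 (valence 4) → 3 H
  atom 2: C, bond orders sum to 4 (valence 4) → 0 H
  atom 3: F (halogen, monovalent) → 0 H
  atom 4: C, bond orders sum to 4 (valence 4) → 0 H
  atom 5: C, bond orders sum to 1 (valence 4) → 3 H
  atom 6: C, bond orders sum to 3 (valence 4) → 1 H
  atom 7: S, bond orders sum to 1 (valence 2) → 1 H
  atom 8: C, bond orders sum to 3 (valence 4) → 1 H
  atom 9: C, bond orders sum to 4 (valence 4) → 0 H
  atom 10: F (halogen, monovalent) → 0 H
  atom 11: F (halogen, monovalent) → 0 H
  atom 12: F (halogen, monovalent) → 0 H
  atom 13: C, bond orders sum to 2 (valence 4) → 2 H
  atom 14: C, bond orders sum to 2 (valence 4) → 2 H
  atom 15: C, bond orders sum to 3 (valence 4) → 1 H
  atom 16: F (halogen, monovalent) → 0 H
  atom 17: C, bond orders sum to 2 (valence 4) → 2 H
  atom 18: C, bond orders sum to 3 (valence 4) → 1 H
  atom 19: C, bond orders sum to 2 (valence 4) → 2 H
  atom 20: C, bond orders sum to 1 (valence 4) → 3 H
  atom 21: C, bond orders sum to 4 (valence 4) → 0 H
  atom 22: N, bond orders sum to 3 (valence 3) → 0 H
Total hydrogens: 22.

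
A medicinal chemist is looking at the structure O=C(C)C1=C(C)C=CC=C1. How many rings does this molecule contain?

In SMILES, each pair of matching ring-closure digits denotes one ring-closing bond; the number of such bonds equals the number of independent rings.
Ring-closure bonds here: 1.

1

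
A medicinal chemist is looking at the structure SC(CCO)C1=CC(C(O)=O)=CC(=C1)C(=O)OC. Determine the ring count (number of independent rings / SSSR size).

1

In SMILES, each pair of matching ring-closure digits denotes one ring-closing bond; the number of such bonds equals the number of independent rings.
Ring-closure bonds here: 1.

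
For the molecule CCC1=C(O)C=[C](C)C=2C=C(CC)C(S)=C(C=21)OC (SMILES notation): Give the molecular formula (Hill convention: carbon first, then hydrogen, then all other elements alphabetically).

Walk through each heavy atom and fill implicit hydrogens from standard valence (C 4, N 3, O 2, S 2, halogen 1):
  atom 1: C, bond orders sum to 1 (valence 4) → 3 H
  atom 2: C, bond orders sum to 2 (valence 4) → 2 H
  atom 3: C, bond orders sum to 4 (valence 4) → 0 H
  atom 4: C, bond orders sum to 4 (valence 4) → 0 H
  atom 5: O, bond orders sum to 1 (valence 2) → 1 H
  atom 6: C, bond orders sum to 3 (valence 4) → 1 H
  atom 7: C with explicit H count 0
  atom 8: C, bond orders sum to 1 (valence 4) → 3 H
  atom 9: C, bond orders sum to 4 (valence 4) → 0 H
  atom 10: C, bond orders sum to 3 (valence 4) → 1 H
  atom 11: C, bond orders sum to 4 (valence 4) → 0 H
  atom 12: C, bond orders sum to 2 (valence 4) → 2 H
  atom 13: C, bond orders sum to 1 (valence 4) → 3 H
  atom 14: C, bond orders sum to 4 (valence 4) → 0 H
  atom 15: S, bond orders sum to 1 (valence 2) → 1 H
  atom 16: C, bond orders sum to 4 (valence 4) → 0 H
  atom 17: C, bond orders sum to 4 (valence 4) → 0 H
  atom 18: O, bond orders sum to 2 (valence 2) → 0 H
  atom 19: C, bond orders sum to 1 (valence 4) → 3 H
Totals → C:16, H:20, O:2, S:1.

C16H20O2S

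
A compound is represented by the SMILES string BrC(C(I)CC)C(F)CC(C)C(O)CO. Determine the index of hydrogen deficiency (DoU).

0

Molecular formula: C10H19BrFIO2.
DoU = (2C + 2 + N − H − X) / 2, where X is the halogen count and O/S are ignored.
    = (2·10 + 2 + 0 − 19 − 3) / 2 = 0 / 2 = 0.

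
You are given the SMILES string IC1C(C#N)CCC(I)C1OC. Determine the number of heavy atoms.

Every atom symbol written in the SMILES (organic subset) is one heavy atom; implicit H are not written.
Heavy atoms by element → C:8, I:2, N:1, O:1.
Total: 12.

12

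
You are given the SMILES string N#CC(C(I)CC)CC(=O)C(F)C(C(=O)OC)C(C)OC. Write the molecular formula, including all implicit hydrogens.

Walk through each heavy atom and fill implicit hydrogens from standard valence (C 4, N 3, O 2, S 2, halogen 1):
  atom 1: N, bond orders sum to 3 (valence 3) → 0 H
  atom 2: C, bond orders sum to 4 (valence 4) → 0 H
  atom 3: C, bond orders sum to 3 (valence 4) → 1 H
  atom 4: C, bond orders sum to 3 (valence 4) → 1 H
  atom 5: I (halogen, monovalent) → 0 H
  atom 6: C, bond orders sum to 2 (valence 4) → 2 H
  atom 7: C, bond orders sum to 1 (valence 4) → 3 H
  atom 8: C, bond orders sum to 2 (valence 4) → 2 H
  atom 9: C, bond orders sum to 4 (valence 4) → 0 H
  atom 10: O, bond orders sum to 2 (valence 2) → 0 H
  atom 11: C, bond orders sum to 3 (valence 4) → 1 H
  atom 12: F (halogen, monovalent) → 0 H
  atom 13: C, bond orders sum to 3 (valence 4) → 1 H
  atom 14: C, bond orders sum to 4 (valence 4) → 0 H
  atom 15: O, bond orders sum to 2 (valence 2) → 0 H
  atom 16: O, bond orders sum to 2 (valence 2) → 0 H
  atom 17: C, bond orders sum to 1 (valence 4) → 3 H
  atom 18: C, bond orders sum to 3 (valence 4) → 1 H
  atom 19: C, bond orders sum to 1 (valence 4) → 3 H
  atom 20: O, bond orders sum to 2 (valence 2) → 0 H
  atom 21: C, bond orders sum to 1 (valence 4) → 3 H
Totals → C:14, H:21, F:1, I:1, N:1, O:4.

C14H21FINO4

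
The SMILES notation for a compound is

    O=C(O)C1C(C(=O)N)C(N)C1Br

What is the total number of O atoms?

3

Scan the SMILES for O atoms (remember two-letter symbols like Cl and Br are single atoms).
Oxygen count: 3.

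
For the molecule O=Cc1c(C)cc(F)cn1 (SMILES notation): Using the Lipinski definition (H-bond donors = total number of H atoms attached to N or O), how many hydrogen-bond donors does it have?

0

Donors: find every N or O and count the H atoms it carries.
  atom 1 (O): bond orders sum to 2 → 0 H
  atom 10 (N): bond orders sum to 3 → 0 H
Lipinski HBD = 0.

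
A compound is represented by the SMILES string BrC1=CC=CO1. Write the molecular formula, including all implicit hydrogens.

Walk through each heavy atom and fill implicit hydrogens from standard valence (C 4, N 3, O 2, S 2, halogen 1):
  atom 1: Br (halogen, monovalent) → 0 H
  atom 2: C, bond orders sum to 4 (valence 4) → 0 H
  atom 3: C, bond orders sum to 3 (valence 4) → 1 H
  atom 4: C, bond orders sum to 3 (valence 4) → 1 H
  atom 5: C, bond orders sum to 3 (valence 4) → 1 H
  atom 6: O, bond orders sum to 2 (valence 2) → 0 H
Totals → C:4, H:3, Br:1, O:1.
In Hill order: C4H3BrO.

C4H3BrO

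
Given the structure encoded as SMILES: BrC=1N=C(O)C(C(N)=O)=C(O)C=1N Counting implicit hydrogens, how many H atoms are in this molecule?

Walk through each heavy atom and fill implicit hydrogens from standard valence (C 4, N 3, O 2, S 2, halogen 1):
  atom 1: Br (halogen, monovalent) → 0 H
  atom 2: C, bond orders sum to 4 (valence 4) → 0 H
  atom 3: N, bond orders sum to 3 (valence 3) → 0 H
  atom 4: C, bond orders sum to 4 (valence 4) → 0 H
  atom 5: O, bond orders sum to 1 (valence 2) → 1 H
  atom 6: C, bond orders sum to 4 (valence 4) → 0 H
  atom 7: C, bond orders sum to 4 (valence 4) → 0 H
  atom 8: N, bond orders sum to 1 (valence 3) → 2 H
  atom 9: O, bond orders sum to 2 (valence 2) → 0 H
  atom 10: C, bond orders sum to 4 (valence 4) → 0 H
  atom 11: O, bond orders sum to 1 (valence 2) → 1 H
  atom 12: C, bond orders sum to 4 (valence 4) → 0 H
  atom 13: N, bond orders sum to 1 (valence 3) → 2 H
Total hydrogens: 6.

6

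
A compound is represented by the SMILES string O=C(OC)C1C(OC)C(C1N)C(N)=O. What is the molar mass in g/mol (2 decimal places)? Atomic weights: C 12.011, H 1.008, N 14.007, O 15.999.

202.21 g/mol

First, the molecular formula is C8H14N2O4 (counting implicit H from valence).
  C: 8 × 12.011 = 96.088
  H: 14 × 1.008 = 14.112
  N: 2 × 14.007 = 28.014
  O: 4 × 15.999 = 63.996
Sum: 8×12.011 + 14×1.008 + 2×14.007 + 4×15.999 = 202.210 → 202.21 g/mol.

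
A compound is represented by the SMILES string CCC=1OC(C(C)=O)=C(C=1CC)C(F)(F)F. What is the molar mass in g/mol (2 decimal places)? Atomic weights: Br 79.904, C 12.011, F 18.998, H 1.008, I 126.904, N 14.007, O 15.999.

First, the molecular formula is C11H13F3O2 (counting implicit H from valence).
  C: 11 × 12.011 = 132.121
  F: 3 × 18.998 = 56.994
  H: 13 × 1.008 = 13.104
  O: 2 × 15.999 = 31.998
Sum: 11×12.011 + 3×18.998 + 13×1.008 + 2×15.999 = 234.217 → 234.22 g/mol.

234.22 g/mol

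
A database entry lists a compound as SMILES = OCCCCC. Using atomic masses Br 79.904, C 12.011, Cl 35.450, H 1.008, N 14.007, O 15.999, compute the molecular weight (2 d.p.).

88.15 g/mol

First, the molecular formula is C5H12O (counting implicit H from valence).
  C: 5 × 12.011 = 60.055
  H: 12 × 1.008 = 12.096
  O: 1 × 15.999 = 15.999
Sum: 5×12.011 + 12×1.008 + 1×15.999 = 88.150 → 88.15 g/mol.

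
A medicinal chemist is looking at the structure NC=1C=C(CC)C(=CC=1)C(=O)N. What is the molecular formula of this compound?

Walk through each heavy atom and fill implicit hydrogens from standard valence (C 4, N 3, O 2, S 2, halogen 1):
  atom 1: N, bond orders sum to 1 (valence 3) → 2 H
  atom 2: C, bond orders sum to 4 (valence 4) → 0 H
  atom 3: C, bond orders sum to 3 (valence 4) → 1 H
  atom 4: C, bond orders sum to 4 (valence 4) → 0 H
  atom 5: C, bond orders sum to 2 (valence 4) → 2 H
  atom 6: C, bond orders sum to 1 (valence 4) → 3 H
  atom 7: C, bond orders sum to 4 (valence 4) → 0 H
  atom 8: C, bond orders sum to 3 (valence 4) → 1 H
  atom 9: C, bond orders sum to 3 (valence 4) → 1 H
  atom 10: C, bond orders sum to 4 (valence 4) → 0 H
  atom 11: O, bond orders sum to 2 (valence 2) → 0 H
  atom 12: N, bond orders sum to 1 (valence 3) → 2 H
Totals → C:9, H:12, N:2, O:1.
In Hill order: C9H12N2O.

C9H12N2O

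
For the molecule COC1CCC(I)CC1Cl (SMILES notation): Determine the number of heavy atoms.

Every atom symbol written in the SMILES (organic subset) is one heavy atom; implicit H are not written.
Heavy atoms by element → C:7, Cl:1, I:1, O:1.
Total: 10.

10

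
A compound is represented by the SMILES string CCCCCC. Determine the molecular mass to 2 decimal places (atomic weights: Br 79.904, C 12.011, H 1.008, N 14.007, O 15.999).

First, the molecular formula is C6H14 (counting implicit H from valence).
  C: 6 × 12.011 = 72.066
  H: 14 × 1.008 = 14.112
Sum: 6×12.011 + 14×1.008 = 86.178 → 86.18 g/mol.

86.18 g/mol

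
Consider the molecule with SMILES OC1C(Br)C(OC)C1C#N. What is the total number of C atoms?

6

Count every carbon token in the SMILES (each C, including those in ring-closure positions and inside branches).
Carbon count: 6.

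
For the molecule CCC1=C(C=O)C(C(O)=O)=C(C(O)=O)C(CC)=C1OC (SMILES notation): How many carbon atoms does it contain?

14

Count every carbon token in the SMILES (each C, including those in ring-closure positions and inside branches).
Carbon count: 14.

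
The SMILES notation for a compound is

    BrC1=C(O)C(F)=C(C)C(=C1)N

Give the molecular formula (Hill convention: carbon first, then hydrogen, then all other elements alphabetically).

Walk through each heavy atom and fill implicit hydrogens from standard valence (C 4, N 3, O 2, S 2, halogen 1):
  atom 1: Br (halogen, monovalent) → 0 H
  atom 2: C, bond orders sum to 4 (valence 4) → 0 H
  atom 3: C, bond orders sum to 4 (valence 4) → 0 H
  atom 4: O, bond orders sum to 1 (valence 2) → 1 H
  atom 5: C, bond orders sum to 4 (valence 4) → 0 H
  atom 6: F (halogen, monovalent) → 0 H
  atom 7: C, bond orders sum to 4 (valence 4) → 0 H
  atom 8: C, bond orders sum to 1 (valence 4) → 3 H
  atom 9: C, bond orders sum to 4 (valence 4) → 0 H
  atom 10: C, bond orders sum to 3 (valence 4) → 1 H
  atom 11: N, bond orders sum to 1 (valence 3) → 2 H
Totals → C:7, H:7, Br:1, F:1, N:1, O:1.

C7H7BrFNO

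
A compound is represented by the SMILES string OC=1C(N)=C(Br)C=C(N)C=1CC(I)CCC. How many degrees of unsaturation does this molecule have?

Molecular formula: C11H16BrIN2O.
DoU = (2C + 2 + N − H − X) / 2, where X is the halogen count and O/S are ignored.
    = (2·11 + 2 + 2 − 16 − 2) / 2 = 8 / 2 = 4.

4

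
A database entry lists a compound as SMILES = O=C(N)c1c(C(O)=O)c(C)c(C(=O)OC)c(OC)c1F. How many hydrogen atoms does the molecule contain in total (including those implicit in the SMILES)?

12

Walk through each heavy atom and fill implicit hydrogens from standard valence (C 4, N 3, O 2, S 2, halogen 1); for lowercase aromatic atoms, an aromatic c carries 1 H when it has two neighbours and 0 H with three, and aromatic n carries 0 H:
  atom 1: O, bond orders sum to 2 (valence 2) → 0 H
  atom 2: C, bond orders sum to 4 (valence 4) → 0 H
  atom 3: N, bond orders sum to 1 (valence 3) → 2 H
  atom 4: aromatic c, 3 neighbours → 0 H
  atom 5: aromatic c, 3 neighbours → 0 H
  atom 6: C, bond orders sum to 4 (valence 4) → 0 H
  atom 7: O, bond orders sum to 1 (valence 2) → 1 H
  atom 8: O, bond orders sum to 2 (valence 2) → 0 H
  atom 9: aromatic c, 3 neighbours → 0 H
  atom 10: C, bond orders sum to 1 (valence 4) → 3 H
  atom 11: aromatic c, 3 neighbours → 0 H
  atom 12: C, bond orders sum to 4 (valence 4) → 0 H
  atom 13: O, bond orders sum to 2 (valence 2) → 0 H
  atom 14: O, bond orders sum to 2 (valence 2) → 0 H
  atom 15: C, bond orders sum to 1 (valence 4) → 3 H
  atom 16: aromatic c, 3 neighbours → 0 H
  atom 17: O, bond orders sum to 2 (valence 2) → 0 H
  atom 18: C, bond orders sum to 1 (valence 4) → 3 H
  atom 19: aromatic c, 3 neighbours → 0 H
  atom 20: F (halogen, monovalent) → 0 H
Total hydrogens: 12.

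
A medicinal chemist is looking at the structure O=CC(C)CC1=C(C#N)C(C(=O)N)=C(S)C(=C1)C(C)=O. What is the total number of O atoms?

Scan the SMILES for O atoms (remember two-letter symbols like Cl and Br are single atoms).
Oxygen count: 3.

3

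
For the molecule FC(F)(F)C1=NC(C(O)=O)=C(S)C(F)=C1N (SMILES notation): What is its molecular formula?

Walk through each heavy atom and fill implicit hydrogens from standard valence (C 4, N 3, O 2, S 2, halogen 1):
  atom 1: F (halogen, monovalent) → 0 H
  atom 2: C, bond orders sum to 4 (valence 4) → 0 H
  atom 3: F (halogen, monovalent) → 0 H
  atom 4: F (halogen, monovalent) → 0 H
  atom 5: C, bond orders sum to 4 (valence 4) → 0 H
  atom 6: N, bond orders sum to 3 (valence 3) → 0 H
  atom 7: C, bond orders sum to 4 (valence 4) → 0 H
  atom 8: C, bond orders sum to 4 (valence 4) → 0 H
  atom 9: O, bond orders sum to 1 (valence 2) → 1 H
  atom 10: O, bond orders sum to 2 (valence 2) → 0 H
  atom 11: C, bond orders sum to 4 (valence 4) → 0 H
  atom 12: S, bond orders sum to 1 (valence 2) → 1 H
  atom 13: C, bond orders sum to 4 (valence 4) → 0 H
  atom 14: F (halogen, monovalent) → 0 H
  atom 15: C, bond orders sum to 4 (valence 4) → 0 H
  atom 16: N, bond orders sum to 1 (valence 3) → 2 H
Totals → C:7, H:4, F:4, N:2, O:2, S:1.
In Hill order: C7H4F4N2O2S.

C7H4F4N2O2S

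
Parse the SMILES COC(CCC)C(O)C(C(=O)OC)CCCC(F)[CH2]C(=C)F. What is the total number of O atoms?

4

Scan the SMILES for O atoms (remember two-letter symbols like Cl and Br are single atoms).
Oxygen count: 4.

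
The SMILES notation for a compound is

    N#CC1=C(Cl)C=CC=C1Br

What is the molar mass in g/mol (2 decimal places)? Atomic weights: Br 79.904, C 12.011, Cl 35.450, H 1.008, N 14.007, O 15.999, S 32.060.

216.46 g/mol

First, the molecular formula is C7H3BrClN (counting implicit H from valence).
  Br: 1 × 79.904 = 79.904
  C: 7 × 12.011 = 84.077
  Cl: 1 × 35.450 = 35.450
  H: 3 × 1.008 = 3.024
  N: 1 × 14.007 = 14.007
Sum: 1×79.904 + 7×12.011 + 1×35.450 + 3×1.008 + 1×14.007 = 216.462 → 216.46 g/mol.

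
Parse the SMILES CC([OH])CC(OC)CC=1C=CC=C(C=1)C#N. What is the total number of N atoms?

1

Scan the SMILES for N atoms (remember two-letter symbols like Cl and Br are single atoms).
Nitrogen count: 1.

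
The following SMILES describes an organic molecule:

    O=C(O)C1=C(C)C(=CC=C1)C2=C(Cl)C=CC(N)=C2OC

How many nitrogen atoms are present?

Scan the SMILES for N atoms (remember two-letter symbols like Cl and Br are single atoms).
Nitrogen count: 1.

1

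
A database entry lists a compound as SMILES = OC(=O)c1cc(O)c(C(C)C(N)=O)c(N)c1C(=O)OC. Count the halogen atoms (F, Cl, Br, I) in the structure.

0

Scan the SMILES for the halogen motif — none present.
Groups that are present: 1 amide, 1 carboxylic acid, 1 ester, 1 hydroxyl, 1 primary amine.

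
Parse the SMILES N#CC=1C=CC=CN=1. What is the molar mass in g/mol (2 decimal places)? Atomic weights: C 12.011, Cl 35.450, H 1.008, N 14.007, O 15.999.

104.11 g/mol

First, the molecular formula is C6H4N2 (counting implicit H from valence).
  C: 6 × 12.011 = 72.066
  H: 4 × 1.008 = 4.032
  N: 2 × 14.007 = 28.014
Sum: 6×12.011 + 4×1.008 + 2×14.007 = 104.112 → 104.11 g/mol.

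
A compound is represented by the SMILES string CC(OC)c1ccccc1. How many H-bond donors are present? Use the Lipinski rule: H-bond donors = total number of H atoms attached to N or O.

0

Donors: find every N or O and count the H atoms it carries.
  atom 3 (O): bond orders sum to 2 → 0 H
Lipinski HBD = 0.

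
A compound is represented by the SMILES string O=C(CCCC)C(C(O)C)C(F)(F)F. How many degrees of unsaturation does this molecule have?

Degree of unsaturation = (number of rings) + (number of π bonds).
Ring closures in the SMILES: 0.
π bonds: 1 double bond (each 1 DoU) → 1 DoU from unsaturation.
Total DoU = 0 + 1 = 1.

1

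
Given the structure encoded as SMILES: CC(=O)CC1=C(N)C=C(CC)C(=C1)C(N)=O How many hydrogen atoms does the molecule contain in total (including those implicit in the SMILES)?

16

Walk through each heavy atom and fill implicit hydrogens from standard valence (C 4, N 3, O 2, S 2, halogen 1):
  atom 1: C, bond orders sum to 1 (valence 4) → 3 H
  atom 2: C, bond orders sum to 4 (valence 4) → 0 H
  atom 3: O, bond orders sum to 2 (valence 2) → 0 H
  atom 4: C, bond orders sum to 2 (valence 4) → 2 H
  atom 5: C, bond orders sum to 4 (valence 4) → 0 H
  atom 6: C, bond orders sum to 4 (valence 4) → 0 H
  atom 7: N, bond orders sum to 1 (valence 3) → 2 H
  atom 8: C, bond orders sum to 3 (valence 4) → 1 H
  atom 9: C, bond orders sum to 4 (valence 4) → 0 H
  atom 10: C, bond orders sum to 2 (valence 4) → 2 H
  atom 11: C, bond orders sum to 1 (valence 4) → 3 H
  atom 12: C, bond orders sum to 4 (valence 4) → 0 H
  atom 13: C, bond orders sum to 3 (valence 4) → 1 H
  atom 14: C, bond orders sum to 4 (valence 4) → 0 H
  atom 15: N, bond orders sum to 1 (valence 3) → 2 H
  atom 16: O, bond orders sum to 2 (valence 2) → 0 H
Total hydrogens: 16.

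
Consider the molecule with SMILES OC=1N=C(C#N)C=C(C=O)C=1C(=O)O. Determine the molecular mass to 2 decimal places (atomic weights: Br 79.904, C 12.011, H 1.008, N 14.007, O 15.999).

192.13 g/mol

First, the molecular formula is C8H4N2O4 (counting implicit H from valence).
  C: 8 × 12.011 = 96.088
  H: 4 × 1.008 = 4.032
  N: 2 × 14.007 = 28.014
  O: 4 × 15.999 = 63.996
Sum: 8×12.011 + 4×1.008 + 2×14.007 + 4×15.999 = 192.130 → 192.13 g/mol.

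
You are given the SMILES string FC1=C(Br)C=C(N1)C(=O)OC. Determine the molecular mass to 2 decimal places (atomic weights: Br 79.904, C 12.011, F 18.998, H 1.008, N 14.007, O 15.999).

222.01 g/mol

First, the molecular formula is C6H5BrFNO2 (counting implicit H from valence).
  Br: 1 × 79.904 = 79.904
  C: 6 × 12.011 = 72.066
  F: 1 × 18.998 = 18.998
  H: 5 × 1.008 = 5.040
  N: 1 × 14.007 = 14.007
  O: 2 × 15.999 = 31.998
Sum: 1×79.904 + 6×12.011 + 1×18.998 + 5×1.008 + 1×14.007 + 2×15.999 = 222.013 → 222.01 g/mol.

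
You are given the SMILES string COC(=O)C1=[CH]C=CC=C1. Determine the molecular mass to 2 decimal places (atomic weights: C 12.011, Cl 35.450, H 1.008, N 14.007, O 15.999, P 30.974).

136.15 g/mol

First, the molecular formula is C8H8O2 (counting implicit H from valence).
  C: 8 × 12.011 = 96.088
  H: 8 × 1.008 = 8.064
  O: 2 × 15.999 = 31.998
Sum: 8×12.011 + 8×1.008 + 2×15.999 = 136.150 → 136.15 g/mol.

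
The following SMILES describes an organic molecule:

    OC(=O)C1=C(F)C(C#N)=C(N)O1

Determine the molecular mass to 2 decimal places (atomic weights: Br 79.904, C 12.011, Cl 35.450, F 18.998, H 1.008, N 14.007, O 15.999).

170.10 g/mol

First, the molecular formula is C6H3FN2O3 (counting implicit H from valence).
  C: 6 × 12.011 = 72.066
  F: 1 × 18.998 = 18.998
  H: 3 × 1.008 = 3.024
  N: 2 × 14.007 = 28.014
  O: 3 × 15.999 = 47.997
Sum: 6×12.011 + 1×18.998 + 3×1.008 + 2×14.007 + 3×15.999 = 170.099 → 170.10 g/mol.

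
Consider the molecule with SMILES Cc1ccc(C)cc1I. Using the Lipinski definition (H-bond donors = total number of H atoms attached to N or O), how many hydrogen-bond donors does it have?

0

Donors: find every N or O and count the H atoms it carries.
  (no N or O atoms present)
Lipinski HBD = 0.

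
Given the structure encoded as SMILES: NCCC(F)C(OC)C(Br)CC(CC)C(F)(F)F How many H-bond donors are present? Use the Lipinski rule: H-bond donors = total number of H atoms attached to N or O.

2

Donors: find every N or O and count the H atoms it carries.
  atom 1 (N): bond orders sum to 1 → 2 H
  atom 7 (O): bond orders sum to 2 → 0 H
Lipinski HBD = 2.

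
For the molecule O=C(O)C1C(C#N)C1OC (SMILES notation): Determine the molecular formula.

C6H7NO3

Walk through each heavy atom and fill implicit hydrogens from standard valence (C 4, N 3, O 2, S 2, halogen 1):
  atom 1: O, bond orders sum to 2 (valence 2) → 0 H
  atom 2: C, bond orders sum to 4 (valence 4) → 0 H
  atom 3: O, bond orders sum to 1 (valence 2) → 1 H
  atom 4: C, bond orders sum to 3 (valence 4) → 1 H
  atom 5: C, bond orders sum to 3 (valence 4) → 1 H
  atom 6: C, bond orders sum to 4 (valence 4) → 0 H
  atom 7: N, bond orders sum to 3 (valence 3) → 0 H
  atom 8: C, bond orders sum to 3 (valence 4) → 1 H
  atom 9: O, bond orders sum to 2 (valence 2) → 0 H
  atom 10: C, bond orders sum to 1 (valence 4) → 3 H
Totals → C:6, H:7, N:1, O:3.
In Hill order: C6H7NO3.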